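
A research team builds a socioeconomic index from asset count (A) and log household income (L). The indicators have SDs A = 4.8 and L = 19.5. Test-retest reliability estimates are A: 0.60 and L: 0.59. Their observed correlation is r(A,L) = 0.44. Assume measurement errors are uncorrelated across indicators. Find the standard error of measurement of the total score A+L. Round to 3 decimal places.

Var(total) = 403.29 + 82.368 = 485.658.
True-score variance = 238.172 + 82.368 = 320.539, so reliability = 0.6600.
Error variance = 485.658 − 320.539 = 165.119; SEM = √165.119 = 12.850.

12.850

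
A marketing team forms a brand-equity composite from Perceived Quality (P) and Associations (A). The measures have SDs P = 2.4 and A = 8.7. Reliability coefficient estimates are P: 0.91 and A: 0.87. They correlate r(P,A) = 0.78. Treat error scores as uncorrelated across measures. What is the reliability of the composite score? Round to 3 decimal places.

Var(P+A) = 2.4² + 8.7² + 2·[2.4·8.7·0.78] = 81.45 + 32.5728 = 114.023.
Under uncorrelated errors the observed covariances equal the true-score covariances, so only the own-variance terms attenuate.
True-score variance = [2.4²·0.91 + 8.7²·0.87] + 32.5728 = 71.0919 + 32.5728 = 103.665.
Reliability = 103.665 / 114.023 = 0.909.

0.909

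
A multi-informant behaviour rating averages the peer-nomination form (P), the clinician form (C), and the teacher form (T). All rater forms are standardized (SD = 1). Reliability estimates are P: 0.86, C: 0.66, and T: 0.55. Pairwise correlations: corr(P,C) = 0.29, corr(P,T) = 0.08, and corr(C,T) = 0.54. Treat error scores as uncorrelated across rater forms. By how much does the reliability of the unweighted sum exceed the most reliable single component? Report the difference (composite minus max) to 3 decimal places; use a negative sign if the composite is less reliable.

Var(sum) = 3 + 1.82 = 4.82; true-score variance = 2.07 + 1.82 = 3.89; composite reliability = 0.8071.
Max component reliability = 0.8600.
Difference = 0.8071 − 0.8600 = -0.053.

-0.053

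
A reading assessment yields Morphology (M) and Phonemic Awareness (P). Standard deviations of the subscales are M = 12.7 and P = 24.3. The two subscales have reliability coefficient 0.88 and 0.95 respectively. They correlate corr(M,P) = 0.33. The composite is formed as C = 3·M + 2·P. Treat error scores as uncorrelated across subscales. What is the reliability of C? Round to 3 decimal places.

0.942

Var(C) = 3²·12.7² + 2²·24.3² + 2·[6·12.7·24.3·0.33] = 3813.57 + 1222.1 = 5035.67.
With uncorrelated errors the cross-covariances are all true-score covariance, so they carry over unchanged; only the diagonal terms shrink to ρᵢσᵢ².
True-score variance = [3²·12.7²·0.88 + 2²·24.3²·0.95] + 1222.1 = 3521.28 + 1222.1 = 4743.37.
Reliability = 4743.37 / 5035.67 = 0.942.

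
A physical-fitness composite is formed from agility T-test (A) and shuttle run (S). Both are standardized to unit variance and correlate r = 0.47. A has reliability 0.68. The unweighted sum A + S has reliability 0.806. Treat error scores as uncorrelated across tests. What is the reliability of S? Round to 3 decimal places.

0.750

Var(A+S) = 2 + 2·0.47 = 2.940.
True-score variance = ρ_A + ρ_S + 2·0.47, so 0.806 = (0.68 + ρ_S + 0.94) / 2.940.
ρ_S = 0.806·2.940 − 0.68 − 0.94 = 0.750.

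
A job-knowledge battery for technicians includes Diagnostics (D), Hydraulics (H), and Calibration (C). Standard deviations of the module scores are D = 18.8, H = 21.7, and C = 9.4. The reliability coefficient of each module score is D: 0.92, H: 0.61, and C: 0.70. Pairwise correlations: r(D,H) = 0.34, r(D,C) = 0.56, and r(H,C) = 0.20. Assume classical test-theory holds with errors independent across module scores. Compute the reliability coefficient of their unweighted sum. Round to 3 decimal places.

0.838

Var(D+H+C) = 18.8² + 21.7² + 9.4² + 2·[18.8·21.7·0.34 + 18.8·9.4·0.56 + 21.7·9.4·0.20] = 912.69 + 556.931 = 1469.62.
Under uncorrelated errors the observed covariances equal the true-score covariances, so only the own-variance terms attenuate.
True-score variance = [18.8²·0.92 + 21.7²·0.61 + 9.4²·0.70] + 556.931 = 674.26 + 556.931 = 1231.19.
Reliability = 1231.19 / 1469.62 = 0.838.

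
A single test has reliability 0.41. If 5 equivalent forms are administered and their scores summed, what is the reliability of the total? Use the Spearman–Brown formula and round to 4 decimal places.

ρ_k = kρ / (1 + (k−1)ρ) = 5·0.41 / (1 + 4·0.41) = 2.050 / 2.640 = 0.7765.

0.7765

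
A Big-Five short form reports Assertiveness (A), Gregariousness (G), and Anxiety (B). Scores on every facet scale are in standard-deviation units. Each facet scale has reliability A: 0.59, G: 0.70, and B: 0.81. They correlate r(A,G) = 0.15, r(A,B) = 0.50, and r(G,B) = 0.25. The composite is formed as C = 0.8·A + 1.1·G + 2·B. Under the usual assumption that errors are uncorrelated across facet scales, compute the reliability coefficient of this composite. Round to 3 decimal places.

0.843

Var(C) = 0.8² + 1.1² + 2² + 2·[0.88·0.15 + 1.6·0.50 + 2.2·0.25] = 5.85 + 2.964 = 8.814.
Under uncorrelated errors the observed covariances equal the true-score covariances, so only the own-variance terms attenuate.
True-score variance = [0.8²·0.59 + 1.1²·0.70 + 2²·0.81] + 2.964 = 4.4646 + 2.964 = 7.4286.
Reliability = 7.4286 / 8.814 = 0.843.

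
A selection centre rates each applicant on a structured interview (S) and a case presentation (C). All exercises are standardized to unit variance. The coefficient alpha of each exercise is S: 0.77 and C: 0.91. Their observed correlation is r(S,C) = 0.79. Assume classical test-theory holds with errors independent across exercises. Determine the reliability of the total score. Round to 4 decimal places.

0.9106

Var(S+C) = 2 + 2·[0.79] = 2 + 1.58 = 3.58.
Under uncorrelated errors the observed covariances equal the true-score covariances, so only the own-variance terms attenuate.
True-score variance = [0.77 + 0.91] + 1.58 = 1.68 + 1.58 = 3.26.
Reliability = 3.26 / 3.58 = 0.9106.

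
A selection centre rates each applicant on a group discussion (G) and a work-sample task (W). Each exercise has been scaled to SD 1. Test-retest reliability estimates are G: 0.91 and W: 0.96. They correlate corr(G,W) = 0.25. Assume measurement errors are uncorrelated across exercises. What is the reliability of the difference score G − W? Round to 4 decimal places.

Var(G−W) = 1 + 1 − 2·0.25 = 2 − 0.5 = 1.5.
Because errors are independent across components, Cov(Tᵢ,Tⱼ) = Cov(Xᵢ,Xⱼ); the off-diagonal part of the true-score variance is the same as above.
True-score variance = [0.91 + 0.96] − 0.5 = 1.87 − 0.5 = 1.37.
Reliability = 1.37 / 1.5 = 0.9133.

0.9133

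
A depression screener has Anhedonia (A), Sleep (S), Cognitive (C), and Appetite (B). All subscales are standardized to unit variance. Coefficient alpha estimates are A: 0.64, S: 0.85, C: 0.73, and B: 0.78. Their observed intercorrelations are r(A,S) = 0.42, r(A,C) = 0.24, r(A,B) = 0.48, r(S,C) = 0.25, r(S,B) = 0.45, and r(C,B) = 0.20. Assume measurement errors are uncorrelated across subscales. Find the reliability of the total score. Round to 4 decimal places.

Var(A+S+C+B) = 4 + 2·[0.42 + 0.24 + 0.48 + 0.25 + 0.45 + 0.20] = 4 + 4.08 = 8.08.
Under uncorrelated errors the observed covariances equal the true-score covariances, so only the own-variance terms attenuate.
True-score variance = [0.64 + 0.85 + 0.73 + 0.78] + 4.08 = 3 + 4.08 = 7.08.
Reliability = 7.08 / 8.08 = 0.8762.

0.8762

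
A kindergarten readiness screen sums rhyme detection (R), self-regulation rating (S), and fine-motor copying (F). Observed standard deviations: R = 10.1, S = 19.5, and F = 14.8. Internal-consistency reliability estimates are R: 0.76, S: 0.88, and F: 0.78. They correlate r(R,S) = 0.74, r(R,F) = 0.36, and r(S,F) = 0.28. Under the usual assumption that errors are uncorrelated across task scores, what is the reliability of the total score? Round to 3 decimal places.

0.906

Var(R+S+F) = 10.1² + 19.5² + 14.8² + 2·[10.1·19.5·0.74 + 10.1·14.8·0.36 + 19.5·14.8·0.28] = 701.3 + 560.728 = 1262.03.
Under uncorrelated errors the observed covariances equal the true-score covariances, so only the own-variance terms attenuate.
True-score variance = [10.1²·0.76 + 19.5²·0.88 + 14.8²·0.78] + 560.728 = 582.999 + 560.728 = 1143.73.
Reliability = 1143.73 / 1262.03 = 0.906.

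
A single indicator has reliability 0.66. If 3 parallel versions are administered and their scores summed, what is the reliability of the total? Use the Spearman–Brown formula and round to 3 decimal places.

ρ_k = kρ / (1 + (k−1)ρ) = 3·0.66 / (1 + 2·0.66) = 1.980 / 2.320 = 0.853.

0.853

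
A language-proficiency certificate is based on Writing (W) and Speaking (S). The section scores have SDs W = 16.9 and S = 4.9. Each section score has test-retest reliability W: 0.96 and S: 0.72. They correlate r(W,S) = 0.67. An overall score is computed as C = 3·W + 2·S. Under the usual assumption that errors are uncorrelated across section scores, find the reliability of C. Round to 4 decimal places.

Var(C) = 3²·16.9² + 2²·4.9² + 2·[6·16.9·4.9·0.67] = 2666.53 + 665.792 = 3332.32.
Because errors are independent across components, Cov(Tᵢ,Tⱼ) = Cov(Xᵢ,Xⱼ); the off-diagonal part of the true-score variance is the same as above.
True-score variance = [3²·16.9²·0.96 + 2²·4.9²·0.72] + 665.792 = 2536.82 + 665.792 = 3202.61.
Reliability = 3202.61 / 3332.32 = 0.9611.

0.9611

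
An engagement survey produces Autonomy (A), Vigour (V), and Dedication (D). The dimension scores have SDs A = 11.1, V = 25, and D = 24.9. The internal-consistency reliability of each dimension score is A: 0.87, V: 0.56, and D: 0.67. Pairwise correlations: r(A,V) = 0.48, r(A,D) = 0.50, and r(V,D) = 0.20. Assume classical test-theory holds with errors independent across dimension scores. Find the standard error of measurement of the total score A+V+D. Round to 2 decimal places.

22.26

Var(total) = 1368.22 + 791.79 = 2160.01.
True-score variance = 872.599 + 791.79 = 1664.39, so reliability = 0.7705.
Error variance = 2160.01 − 1664.39 = 495.621; SEM = √495.621 = 22.26.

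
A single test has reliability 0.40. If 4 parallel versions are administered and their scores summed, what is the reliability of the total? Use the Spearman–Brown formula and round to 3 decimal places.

ρ_k = kρ / (1 + (k−1)ρ) = 4·0.40 / (1 + 3·0.40) = 1.600 / 2.200 = 0.727.

0.727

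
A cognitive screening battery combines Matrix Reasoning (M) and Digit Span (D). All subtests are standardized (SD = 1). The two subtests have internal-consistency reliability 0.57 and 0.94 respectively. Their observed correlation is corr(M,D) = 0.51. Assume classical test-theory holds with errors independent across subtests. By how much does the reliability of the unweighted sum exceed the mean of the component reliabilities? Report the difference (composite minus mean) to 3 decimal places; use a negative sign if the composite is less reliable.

Var(sum) = 2 + 1.02 = 3.02; true-score variance = 1.51 + 1.02 = 2.53; composite reliability = 0.8377.
Mean component reliability = 0.7550.
Difference = 0.8377 − 0.7550 = 0.083.

0.083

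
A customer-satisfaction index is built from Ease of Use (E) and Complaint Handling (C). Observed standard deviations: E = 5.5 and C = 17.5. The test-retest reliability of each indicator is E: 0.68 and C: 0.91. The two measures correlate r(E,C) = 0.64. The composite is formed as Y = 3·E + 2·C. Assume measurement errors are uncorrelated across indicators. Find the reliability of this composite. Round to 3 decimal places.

0.912

Var(Y) = 3²·5.5² + 2²·17.5² + 2·[6·5.5·17.5·0.64] = 1497.25 + 739.2 = 2236.45.
With uncorrelated errors the cross-covariances are all true-score covariance, so they carry over unchanged; only the diagonal terms shrink to ρᵢσᵢ².
True-score variance = [3²·5.5²·0.68 + 2²·17.5²·0.91] + 739.2 = 1299.88 + 739.2 = 2039.08.
Reliability = 2039.08 / 2236.45 = 0.912.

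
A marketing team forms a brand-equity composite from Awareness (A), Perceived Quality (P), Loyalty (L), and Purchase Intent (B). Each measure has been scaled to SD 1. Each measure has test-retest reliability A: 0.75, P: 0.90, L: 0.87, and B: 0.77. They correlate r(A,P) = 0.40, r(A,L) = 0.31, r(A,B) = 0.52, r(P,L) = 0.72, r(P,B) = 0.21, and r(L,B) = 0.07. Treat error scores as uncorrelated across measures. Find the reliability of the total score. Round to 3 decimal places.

Var(A+P+L+B) = 4 + 2·[0.40 + 0.31 + 0.52 + 0.72 + 0.21 + 0.07] = 4 + 4.46 = 8.46.
With uncorrelated errors the cross-covariances are all true-score covariance, so they carry over unchanged; only the diagonal terms shrink to ρᵢσᵢ².
True-score variance = [0.75 + 0.90 + 0.87 + 0.77] + 4.46 = 3.29 + 4.46 = 7.75.
Reliability = 7.75 / 8.46 = 0.916.

0.916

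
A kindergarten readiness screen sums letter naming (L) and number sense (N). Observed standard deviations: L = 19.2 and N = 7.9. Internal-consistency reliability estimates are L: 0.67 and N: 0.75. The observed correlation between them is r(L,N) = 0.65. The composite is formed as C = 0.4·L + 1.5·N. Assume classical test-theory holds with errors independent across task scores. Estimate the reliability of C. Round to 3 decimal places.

0.828

Var(C) = 0.4²·19.2² + 1.5²·7.9² + 2·[0.6·19.2·7.9·0.65] = 199.405 + 118.31 = 317.715.
Because errors are independent across components, Cov(Tᵢ,Tⱼ) = Cov(Xᵢ,Xⱼ); the off-diagonal part of the true-score variance is the same as above.
True-score variance = [0.4²·19.2²·0.67 + 1.5²·7.9²·0.75] + 118.31 = 144.835 + 118.31 = 263.145.
Reliability = 263.145 / 317.715 = 0.828.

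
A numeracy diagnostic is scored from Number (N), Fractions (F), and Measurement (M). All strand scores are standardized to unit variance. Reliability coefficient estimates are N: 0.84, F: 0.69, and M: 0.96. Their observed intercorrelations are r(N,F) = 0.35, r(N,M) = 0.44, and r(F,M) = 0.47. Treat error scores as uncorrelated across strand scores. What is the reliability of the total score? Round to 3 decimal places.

0.908

Var(N+F+M) = 3 + 2·[0.35 + 0.44 + 0.47] = 3 + 2.52 = 5.52.
Under uncorrelated errors the observed covariances equal the true-score covariances, so only the own-variance terms attenuate.
True-score variance = [0.84 + 0.69 + 0.96] + 2.52 = 2.49 + 2.52 = 5.01.
Reliability = 5.01 / 5.52 = 0.908.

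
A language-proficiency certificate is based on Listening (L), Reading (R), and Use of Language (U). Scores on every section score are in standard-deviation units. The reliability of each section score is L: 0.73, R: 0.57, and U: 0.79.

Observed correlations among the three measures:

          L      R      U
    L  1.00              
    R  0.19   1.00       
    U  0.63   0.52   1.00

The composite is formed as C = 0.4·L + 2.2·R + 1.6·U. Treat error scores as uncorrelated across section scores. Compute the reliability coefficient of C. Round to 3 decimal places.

0.785

Var(C) = 0.4² + 2.2² + 1.6² + 2·[0.88·0.19 + 0.64·0.63 + 3.52·0.52] = 7.56 + 4.8016 = 12.3616.
Under uncorrelated errors the observed covariances equal the true-score covariances, so only the own-variance terms attenuate.
True-score variance = [0.4²·0.73 + 2.2²·0.57 + 1.6²·0.79] + 4.8016 = 4.898 + 4.8016 = 9.6996.
Reliability = 9.6996 / 12.3616 = 0.785.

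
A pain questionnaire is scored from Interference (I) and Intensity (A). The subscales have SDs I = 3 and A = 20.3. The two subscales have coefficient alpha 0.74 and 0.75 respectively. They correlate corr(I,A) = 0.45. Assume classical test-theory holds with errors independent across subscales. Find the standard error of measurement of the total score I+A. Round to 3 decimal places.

Var(total) = 421.09 + 54.81 = 475.9.
True-score variance = 315.728 + 54.81 = 370.538, so reliability = 0.7786.
Error variance = 475.9 − 370.538 = 105.363; SEM = √105.363 = 10.265.

10.265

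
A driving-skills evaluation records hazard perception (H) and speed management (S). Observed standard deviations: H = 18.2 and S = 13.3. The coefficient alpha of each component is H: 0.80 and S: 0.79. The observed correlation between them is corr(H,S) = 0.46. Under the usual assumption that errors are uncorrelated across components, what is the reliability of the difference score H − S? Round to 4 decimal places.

Var(H−S) = 18.2² + 13.3² − 2·18.2·13.3·0.46 = 508.13 − 222.695 = 285.435.
Because errors are independent across components, Cov(Tᵢ,Tⱼ) = Cov(Xᵢ,Xⱼ); the off-diagonal part of the true-score variance is the same as above.
True-score variance = [18.2²·0.80 + 13.3²·0.79] − 222.695 = 404.735 − 222.695 = 182.04.
Reliability = 182.04 / 285.435 = 0.6378.

0.6378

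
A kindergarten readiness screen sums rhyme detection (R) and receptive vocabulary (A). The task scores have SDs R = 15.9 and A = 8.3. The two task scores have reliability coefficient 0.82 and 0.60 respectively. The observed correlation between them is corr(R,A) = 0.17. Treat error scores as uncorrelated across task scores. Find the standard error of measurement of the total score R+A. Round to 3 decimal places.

Var(total) = 321.7 + 44.8698 = 366.57.
True-score variance = 248.638 + 44.8698 = 293.508, so reliability = 0.8007.
Error variance = 366.57 − 293.508 = 73.0618; SEM = √73.0618 = 8.548.

8.548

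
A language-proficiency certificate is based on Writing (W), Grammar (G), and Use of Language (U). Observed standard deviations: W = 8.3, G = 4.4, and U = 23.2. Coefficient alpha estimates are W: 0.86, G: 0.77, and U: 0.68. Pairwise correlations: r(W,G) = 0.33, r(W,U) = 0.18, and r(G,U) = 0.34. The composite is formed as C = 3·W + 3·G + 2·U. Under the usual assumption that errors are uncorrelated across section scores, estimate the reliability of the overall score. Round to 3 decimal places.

0.796

Var(C) = 3²·8.3² + 3²·4.4² + 2²·23.2² + 2·[9·8.3·4.4·0.33 + 6·8.3·23.2·0.18 + 6·4.4·23.2·0.34] = 2947.21 + 1049.34 = 3996.55.
Because errors are independent across components, Cov(Tᵢ,Tⱼ) = Cov(Xᵢ,Xⱼ); the off-diagonal part of the true-score variance is the same as above.
True-score variance = [3²·8.3²·0.86 + 3²·4.4²·0.77 + 2²·23.2²·0.68] + 1049.34 = 2131.39 + 1049.34 = 3180.73.
Reliability = 3180.73 / 3996.55 = 0.796.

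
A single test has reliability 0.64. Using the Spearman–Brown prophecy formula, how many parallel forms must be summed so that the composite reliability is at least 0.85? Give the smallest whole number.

4

k ≥ ρ*(1−ρ₁)/(ρ₁(1−ρ*)) = 0.85·0.36 / (0.64·0.15) = 3.187.
Smallest integer k = 4.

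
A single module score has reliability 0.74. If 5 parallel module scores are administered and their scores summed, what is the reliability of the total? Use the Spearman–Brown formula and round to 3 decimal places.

0.934

ρ_k = kρ / (1 + (k−1)ρ) = 5·0.74 / (1 + 4·0.74) = 3.700 / 3.960 = 0.934.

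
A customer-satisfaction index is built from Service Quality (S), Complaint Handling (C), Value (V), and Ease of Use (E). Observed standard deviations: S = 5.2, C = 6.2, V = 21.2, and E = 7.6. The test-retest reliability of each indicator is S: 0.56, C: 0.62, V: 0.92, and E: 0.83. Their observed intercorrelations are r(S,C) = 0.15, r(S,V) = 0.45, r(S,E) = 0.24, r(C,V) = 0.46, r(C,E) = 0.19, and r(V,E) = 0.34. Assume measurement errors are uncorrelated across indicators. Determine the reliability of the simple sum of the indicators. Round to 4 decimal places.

0.9238

Var(S+C+V+E) = 5.2² + 6.2² + 21.2² + 7.6² + 2·[5.2·6.2·0.15 + 5.2·21.2·0.45 + 5.2·7.6·0.24 + 6.2·21.2·0.46 + 6.2·7.6·0.19 + 21.2·7.6·0.34] = 572.68 + 376.25 = 948.93.
With uncorrelated errors the cross-covariances are all true-score covariance, so they carry over unchanged; only the diagonal terms shrink to ρᵢσᵢ².
True-score variance = [5.2²·0.56 + 6.2²·0.62 + 21.2²·0.92 + 7.6²·0.83] + 376.25 = 500.401 + 376.25 = 876.65.
Reliability = 876.65 / 948.93 = 0.9238.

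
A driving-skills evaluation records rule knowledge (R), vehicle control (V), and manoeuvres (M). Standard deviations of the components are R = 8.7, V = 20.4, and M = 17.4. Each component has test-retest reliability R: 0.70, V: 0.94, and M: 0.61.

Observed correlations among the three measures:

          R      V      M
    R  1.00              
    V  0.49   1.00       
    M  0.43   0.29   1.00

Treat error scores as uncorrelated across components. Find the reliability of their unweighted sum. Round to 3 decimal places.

0.873

Var(R+V+M) = 8.7² + 20.4² + 17.4² + 2·[8.7·20.4·0.49 + 8.7·17.4·0.43 + 20.4·17.4·0.29] = 794.61 + 509.994 = 1304.6.
With uncorrelated errors the cross-covariances are all true-score covariance, so they carry over unchanged; only the diagonal terms shrink to ρᵢσᵢ².
True-score variance = [8.7²·0.70 + 20.4²·0.94 + 17.4²·0.61] + 509.994 = 628.857 + 509.994 = 1138.85.
Reliability = 1138.85 / 1304.6 = 0.873.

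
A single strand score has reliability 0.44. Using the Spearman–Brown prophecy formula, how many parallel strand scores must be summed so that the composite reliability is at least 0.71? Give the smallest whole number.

4

k ≥ ρ*(1−ρ₁)/(ρ₁(1−ρ*)) = 0.71·0.56 / (0.44·0.29) = 3.116.
Smallest integer k = 4.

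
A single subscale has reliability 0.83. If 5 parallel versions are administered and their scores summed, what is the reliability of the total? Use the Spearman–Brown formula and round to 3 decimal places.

ρ_k = kρ / (1 + (k−1)ρ) = 5·0.83 / (1 + 4·0.83) = 4.150 / 4.320 = 0.961.

0.961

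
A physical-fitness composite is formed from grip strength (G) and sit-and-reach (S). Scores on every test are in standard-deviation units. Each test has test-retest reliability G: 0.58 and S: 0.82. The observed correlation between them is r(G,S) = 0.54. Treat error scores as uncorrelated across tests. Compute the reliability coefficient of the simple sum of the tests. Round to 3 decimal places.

0.805

Var(G+S) = 2 + 2·[0.54] = 2 + 1.08 = 3.08.
Because errors are independent across components, Cov(Tᵢ,Tⱼ) = Cov(Xᵢ,Xⱼ); the off-diagonal part of the true-score variance is the same as above.
True-score variance = [0.58 + 0.82] + 1.08 = 1.4 + 1.08 = 2.48.
Reliability = 2.48 / 3.08 = 0.805.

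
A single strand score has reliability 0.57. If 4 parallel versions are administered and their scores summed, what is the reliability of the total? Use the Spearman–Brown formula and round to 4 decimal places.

0.8413

ρ_k = kρ / (1 + (k−1)ρ) = 4·0.57 / (1 + 3·0.57) = 2.280 / 2.710 = 0.8413.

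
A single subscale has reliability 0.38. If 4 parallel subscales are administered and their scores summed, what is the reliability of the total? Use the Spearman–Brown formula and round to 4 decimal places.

0.7103

ρ_k = kρ / (1 + (k−1)ρ) = 4·0.38 / (1 + 3·0.38) = 1.520 / 2.140 = 0.7103.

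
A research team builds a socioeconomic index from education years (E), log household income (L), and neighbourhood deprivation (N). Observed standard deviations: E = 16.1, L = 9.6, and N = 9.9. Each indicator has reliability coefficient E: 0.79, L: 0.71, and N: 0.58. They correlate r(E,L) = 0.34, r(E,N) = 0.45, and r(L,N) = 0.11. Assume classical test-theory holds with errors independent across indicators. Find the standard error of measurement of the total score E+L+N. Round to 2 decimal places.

Var(total) = 449.38 + 269.461 = 718.841.
True-score variance = 327.055 + 269.461 = 596.516, so reliability = 0.8298.
Error variance = 718.841 − 596.516 = 122.325; SEM = √122.325 = 11.06.

11.06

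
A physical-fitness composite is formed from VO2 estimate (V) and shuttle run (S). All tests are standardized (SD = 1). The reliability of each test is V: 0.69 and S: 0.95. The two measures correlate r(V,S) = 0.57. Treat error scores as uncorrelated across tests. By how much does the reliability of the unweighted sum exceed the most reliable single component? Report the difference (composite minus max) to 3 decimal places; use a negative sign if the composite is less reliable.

-0.065

Var(sum) = 2 + 1.14 = 3.14; true-score variance = 1.64 + 1.14 = 2.78; composite reliability = 0.8854.
Max component reliability = 0.9500.
Difference = 0.8854 − 0.9500 = -0.065.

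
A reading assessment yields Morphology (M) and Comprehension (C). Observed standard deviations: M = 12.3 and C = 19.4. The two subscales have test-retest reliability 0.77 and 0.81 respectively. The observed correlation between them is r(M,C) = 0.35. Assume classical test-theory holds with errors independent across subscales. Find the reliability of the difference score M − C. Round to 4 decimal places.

0.7052

Var(M−C) = 12.3² + 19.4² − 2·12.3·19.4·0.35 = 527.65 − 167.034 = 360.616.
Because errors are independent across components, Cov(Tᵢ,Tⱼ) = Cov(Xᵢ,Xⱼ); the off-diagonal part of the true-score variance is the same as above.
True-score variance = [12.3²·0.77 + 19.4²·0.81] − 167.034 = 421.345 − 167.034 = 254.311.
Reliability = 254.311 / 360.616 = 0.7052.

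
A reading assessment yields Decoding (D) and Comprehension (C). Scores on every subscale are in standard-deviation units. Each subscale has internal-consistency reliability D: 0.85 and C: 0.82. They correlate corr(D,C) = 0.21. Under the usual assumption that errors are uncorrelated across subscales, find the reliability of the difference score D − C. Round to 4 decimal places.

0.7911

Var(D−C) = 1 + 1 − 2·0.21 = 2 − 0.42 = 1.58.
Under uncorrelated errors the observed covariances equal the true-score covariances, so only the own-variance terms attenuate.
True-score variance = [0.85 + 0.82] − 0.42 = 1.67 − 0.42 = 1.25.
Reliability = 1.25 / 1.58 = 0.7911.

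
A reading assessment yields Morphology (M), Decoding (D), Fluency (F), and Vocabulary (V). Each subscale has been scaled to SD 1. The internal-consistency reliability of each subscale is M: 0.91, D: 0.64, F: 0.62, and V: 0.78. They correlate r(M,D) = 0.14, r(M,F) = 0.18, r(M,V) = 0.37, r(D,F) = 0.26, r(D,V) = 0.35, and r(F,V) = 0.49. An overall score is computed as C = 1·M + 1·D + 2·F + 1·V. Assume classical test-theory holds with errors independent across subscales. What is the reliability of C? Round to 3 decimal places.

Var(C) = 1 + 1 + 2² + 1 + 2·[0.14 + 2·0.18 + 0.37 + 2·0.26 + 0.35 + 2·0.49] = 7 + 5.44 = 12.44.
With uncorrelated errors the cross-covariances are all true-score covariance, so they carry over unchanged; only the diagonal terms shrink to ρᵢσᵢ².
True-score variance = [0.91 + 0.64 + 2²·0.62 + 0.78] + 5.44 = 4.81 + 5.44 = 10.25.
Reliability = 10.25 / 12.44 = 0.824.

0.824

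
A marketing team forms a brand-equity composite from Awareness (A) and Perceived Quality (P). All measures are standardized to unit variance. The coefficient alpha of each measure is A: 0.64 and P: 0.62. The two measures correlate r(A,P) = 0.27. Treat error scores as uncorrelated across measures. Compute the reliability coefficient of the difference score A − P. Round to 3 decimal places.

0.493

Var(A−P) = 1 + 1 − 2·0.27 = 2 − 0.54 = 1.46.
Because errors are independent across components, Cov(Tᵢ,Tⱼ) = Cov(Xᵢ,Xⱼ); the off-diagonal part of the true-score variance is the same as above.
True-score variance = [0.64 + 0.62] − 0.54 = 1.26 − 0.54 = 0.72.
Reliability = 0.72 / 1.46 = 0.493.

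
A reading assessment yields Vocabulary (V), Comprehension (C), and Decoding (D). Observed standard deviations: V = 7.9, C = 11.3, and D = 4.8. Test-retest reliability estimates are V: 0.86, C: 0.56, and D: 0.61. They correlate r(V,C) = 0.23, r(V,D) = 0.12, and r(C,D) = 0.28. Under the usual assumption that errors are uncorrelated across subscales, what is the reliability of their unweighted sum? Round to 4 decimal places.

0.7483

Var(V+C+D) = 7.9² + 11.3² + 4.8² + 2·[7.9·11.3·0.23 + 7.9·4.8·0.12 + 11.3·4.8·0.28] = 213.14 + 80.5394 = 293.679.
Because errors are independent across components, Cov(Tᵢ,Tⱼ) = Cov(Xᵢ,Xⱼ); the off-diagonal part of the true-score variance is the same as above.
True-score variance = [7.9²·0.86 + 11.3²·0.56 + 4.8²·0.61] + 80.5394 = 139.233 + 80.5394 = 219.773.
Reliability = 219.773 / 293.679 = 0.7483.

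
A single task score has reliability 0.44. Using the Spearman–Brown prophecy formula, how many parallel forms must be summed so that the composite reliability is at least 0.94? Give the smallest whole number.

k ≥ ρ*(1−ρ₁)/(ρ₁(1−ρ*)) = 0.94·0.56 / (0.44·0.06) = 19.939.
Smallest integer k = 20.

20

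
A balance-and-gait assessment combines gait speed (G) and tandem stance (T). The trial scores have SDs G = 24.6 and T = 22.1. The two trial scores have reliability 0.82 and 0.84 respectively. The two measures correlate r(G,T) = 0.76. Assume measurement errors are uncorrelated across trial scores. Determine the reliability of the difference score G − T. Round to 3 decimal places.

Var(G−T) = 24.6² + 22.1² − 2·24.6·22.1·0.76 = 1093.57 − 826.363 = 267.207.
With uncorrelated errors the cross-covariances are all true-score covariance, so they carry over unchanged; only the diagonal terms shrink to ρᵢσᵢ².
True-score variance = [24.6²·0.82 + 22.1²·0.84] − 826.363 = 906.496 − 826.363 = 80.1324.
Reliability = 80.1324 / 267.207 = 0.300.

0.300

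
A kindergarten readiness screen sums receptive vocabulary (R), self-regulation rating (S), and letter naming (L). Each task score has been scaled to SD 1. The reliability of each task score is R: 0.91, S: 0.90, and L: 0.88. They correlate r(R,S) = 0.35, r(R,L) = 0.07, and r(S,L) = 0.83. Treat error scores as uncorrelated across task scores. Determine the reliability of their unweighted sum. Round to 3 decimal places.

Var(R+S+L) = 3 + 2·[0.35 + 0.07 + 0.83] = 3 + 2.5 = 5.5.
With uncorrelated errors the cross-covariances are all true-score covariance, so they carry over unchanged; only the diagonal terms shrink to ρᵢσᵢ².
True-score variance = [0.91 + 0.90 + 0.88] + 2.5 = 2.69 + 2.5 = 5.19.
Reliability = 5.19 / 5.5 = 0.944.

0.944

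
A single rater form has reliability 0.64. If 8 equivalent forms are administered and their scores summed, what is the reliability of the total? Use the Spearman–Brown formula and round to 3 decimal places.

ρ_k = kρ / (1 + (k−1)ρ) = 8·0.64 / (1 + 7·0.64) = 5.120 / 5.480 = 0.934.

0.934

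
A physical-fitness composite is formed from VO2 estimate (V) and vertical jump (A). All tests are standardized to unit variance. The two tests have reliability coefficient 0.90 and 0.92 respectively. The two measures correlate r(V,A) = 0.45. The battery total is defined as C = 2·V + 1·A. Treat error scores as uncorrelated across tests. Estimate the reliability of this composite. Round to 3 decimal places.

0.929

Var(C) = 2² + 1 + 2·[2·0.45] = 5 + 1.8 = 6.8.
With uncorrelated errors the cross-covariances are all true-score covariance, so they carry over unchanged; only the diagonal terms shrink to ρᵢσᵢ².
True-score variance = [2²·0.90 + 0.92] + 1.8 = 4.52 + 1.8 = 6.32.
Reliability = 6.32 / 6.8 = 0.929.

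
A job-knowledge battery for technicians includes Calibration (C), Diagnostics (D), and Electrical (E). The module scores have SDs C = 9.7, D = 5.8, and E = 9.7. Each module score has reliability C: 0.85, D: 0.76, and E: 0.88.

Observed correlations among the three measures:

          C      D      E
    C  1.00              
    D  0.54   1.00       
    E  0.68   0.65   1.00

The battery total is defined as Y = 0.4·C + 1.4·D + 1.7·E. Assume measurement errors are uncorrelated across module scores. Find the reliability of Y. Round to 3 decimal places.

0.922

Var(Y) = 0.4²·9.7² + 1.4²·5.8² + 1.7²·9.7² + 2·[0.56·9.7·5.8·0.54 + 0.68·9.7·9.7·0.68 + 2.38·5.8·9.7·0.65] = 352.909 + 295.109 = 648.018.
Under uncorrelated errors the observed covariances equal the true-score covariances, so only the own-variance terms attenuate.
True-score variance = [0.4²·9.7²·0.85 + 1.4²·5.8²·0.76 + 1.7²·9.7²·0.88] + 295.109 = 302.196 + 295.109 = 597.305.
Reliability = 597.305 / 648.018 = 0.922.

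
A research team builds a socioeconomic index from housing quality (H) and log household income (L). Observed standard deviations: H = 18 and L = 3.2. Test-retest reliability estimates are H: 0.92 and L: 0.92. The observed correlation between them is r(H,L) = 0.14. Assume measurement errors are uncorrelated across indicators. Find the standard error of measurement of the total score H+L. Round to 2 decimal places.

Var(total) = 334.24 + 16.128 = 350.368.
True-score variance = 307.501 + 16.128 = 323.629, so reliability = 0.9237.
Error variance = 350.368 − 323.629 = 26.7392; SEM = √26.7392 = 5.17.

5.17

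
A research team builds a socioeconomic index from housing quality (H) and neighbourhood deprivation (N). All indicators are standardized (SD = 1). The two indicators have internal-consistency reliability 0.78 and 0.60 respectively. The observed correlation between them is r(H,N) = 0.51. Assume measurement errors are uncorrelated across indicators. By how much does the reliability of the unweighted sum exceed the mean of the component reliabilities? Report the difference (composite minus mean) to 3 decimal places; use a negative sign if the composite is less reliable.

Var(sum) = 2 + 1.02 = 3.02; true-score variance = 1.38 + 1.02 = 2.4; composite reliability = 0.7947.
Mean component reliability = 0.6900.
Difference = 0.7947 − 0.6900 = 0.105.

0.105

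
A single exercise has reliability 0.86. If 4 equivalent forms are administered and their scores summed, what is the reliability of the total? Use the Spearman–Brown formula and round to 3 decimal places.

0.961

ρ_k = kρ / (1 + (k−1)ρ) = 4·0.86 / (1 + 3·0.86) = 3.440 / 3.580 = 0.961.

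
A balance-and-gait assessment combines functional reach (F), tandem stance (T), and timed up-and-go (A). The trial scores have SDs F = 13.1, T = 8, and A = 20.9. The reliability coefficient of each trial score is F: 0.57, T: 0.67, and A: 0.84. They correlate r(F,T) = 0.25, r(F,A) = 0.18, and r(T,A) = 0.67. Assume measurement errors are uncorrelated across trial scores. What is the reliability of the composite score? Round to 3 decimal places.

0.843

Var(F+T+A) = 13.1² + 8² + 20.9² + 2·[13.1·8·0.25 + 13.1·20.9·0.18 + 8·20.9·0.67] = 672.42 + 375.012 = 1047.43.
Because errors are independent across components, Cov(Tᵢ,Tⱼ) = Cov(Xᵢ,Xⱼ); the off-diagonal part of the true-score variance is the same as above.
True-score variance = [13.1²·0.57 + 8²·0.67 + 20.9²·0.84] + 375.012 = 507.618 + 375.012 = 882.63.
Reliability = 882.63 / 1047.43 = 0.843.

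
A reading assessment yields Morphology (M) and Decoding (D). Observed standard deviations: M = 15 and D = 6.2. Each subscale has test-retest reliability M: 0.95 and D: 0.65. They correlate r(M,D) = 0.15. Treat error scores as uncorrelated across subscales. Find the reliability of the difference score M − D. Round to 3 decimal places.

Var(M−D) = 15² + 6.2² − 2·15·6.2·0.15 = 263.44 − 27.9 = 235.54.
Under uncorrelated errors the observed covariances equal the true-score covariances, so only the own-variance terms attenuate.
True-score variance = [15²·0.95 + 6.2²·0.65] − 27.9 = 238.736 − 27.9 = 210.836.
Reliability = 210.836 / 235.54 = 0.895.

0.895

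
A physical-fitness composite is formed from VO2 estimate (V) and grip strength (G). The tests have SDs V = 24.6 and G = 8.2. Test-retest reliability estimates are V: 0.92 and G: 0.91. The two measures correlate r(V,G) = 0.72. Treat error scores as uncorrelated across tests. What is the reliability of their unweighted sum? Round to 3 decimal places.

Var(V+G) = 24.6² + 8.2² + 2·[24.6·8.2·0.72] = 672.4 + 290.477 = 962.877.
Under uncorrelated errors the observed covariances equal the true-score covariances, so only the own-variance terms attenuate.
True-score variance = [24.6²·0.92 + 8.2²·0.91] + 290.477 = 617.936 + 290.477 = 908.412.
Reliability = 908.412 / 962.877 = 0.943.

0.943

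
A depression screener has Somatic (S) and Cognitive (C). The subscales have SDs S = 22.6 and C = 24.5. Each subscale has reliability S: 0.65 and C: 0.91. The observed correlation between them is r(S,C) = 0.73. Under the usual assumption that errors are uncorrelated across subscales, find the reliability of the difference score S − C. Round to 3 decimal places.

0.231

Var(S−C) = 22.6² + 24.5² − 2·22.6·24.5·0.73 = 1111.01 − 808.402 = 302.608.
Because errors are independent across components, Cov(Tᵢ,Tⱼ) = Cov(Xᵢ,Xⱼ); the off-diagonal part of the true-score variance is the same as above.
True-score variance = [22.6²·0.65 + 24.5²·0.91] − 808.402 = 878.221 − 808.402 = 69.8195.
Reliability = 69.8195 / 302.608 = 0.231.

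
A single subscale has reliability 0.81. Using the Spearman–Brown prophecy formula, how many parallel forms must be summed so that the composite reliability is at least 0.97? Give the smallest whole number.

8

k ≥ ρ*(1−ρ₁)/(ρ₁(1−ρ*)) = 0.97·0.19 / (0.81·0.03) = 7.584.
Smallest integer k = 8.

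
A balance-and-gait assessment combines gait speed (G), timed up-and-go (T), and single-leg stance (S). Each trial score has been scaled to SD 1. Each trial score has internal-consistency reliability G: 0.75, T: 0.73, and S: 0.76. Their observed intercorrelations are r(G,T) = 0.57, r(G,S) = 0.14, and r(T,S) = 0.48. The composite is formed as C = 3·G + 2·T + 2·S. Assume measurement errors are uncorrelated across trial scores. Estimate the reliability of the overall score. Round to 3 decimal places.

Var(C) = 3² + 2² + 2² + 2·[6·0.57 + 6·0.14 + 4·0.48] = 17 + 12.36 = 29.36.
Under uncorrelated errors the observed covariances equal the true-score covariances, so only the own-variance terms attenuate.
True-score variance = [3²·0.75 + 2²·0.73 + 2²·0.76] + 12.36 = 12.71 + 12.36 = 25.07.
Reliability = 25.07 / 29.36 = 0.854.

0.854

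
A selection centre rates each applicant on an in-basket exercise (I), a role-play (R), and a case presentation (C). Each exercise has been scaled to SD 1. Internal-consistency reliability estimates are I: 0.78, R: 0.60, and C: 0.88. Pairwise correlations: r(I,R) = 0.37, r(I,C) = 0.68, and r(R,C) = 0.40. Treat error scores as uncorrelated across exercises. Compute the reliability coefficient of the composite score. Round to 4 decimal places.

0.8746

Var(I+R+C) = 3 + 2·[0.37 + 0.68 + 0.40] = 3 + 2.9 = 5.9.
With uncorrelated errors the cross-covariances are all true-score covariance, so they carry over unchanged; only the diagonal terms shrink to ρᵢσᵢ².
True-score variance = [0.78 + 0.60 + 0.88] + 2.9 = 2.26 + 2.9 = 5.16.
Reliability = 5.16 / 5.9 = 0.8746.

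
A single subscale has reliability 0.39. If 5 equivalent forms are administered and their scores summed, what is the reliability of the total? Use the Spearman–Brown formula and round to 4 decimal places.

ρ_k = kρ / (1 + (k−1)ρ) = 5·0.39 / (1 + 4·0.39) = 1.950 / 2.560 = 0.7617.

0.7617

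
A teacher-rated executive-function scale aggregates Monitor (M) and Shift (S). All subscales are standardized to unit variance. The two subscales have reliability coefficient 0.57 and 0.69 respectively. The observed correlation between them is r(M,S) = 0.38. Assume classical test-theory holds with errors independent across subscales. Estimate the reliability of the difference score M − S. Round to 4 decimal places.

0.4032

Var(M−S) = 1 + 1 − 2·0.38 = 2 − 0.76 = 1.24.
With uncorrelated errors the cross-covariances are all true-score covariance, so they carry over unchanged; only the diagonal terms shrink to ρᵢσᵢ².
True-score variance = [0.57 + 0.69] − 0.76 = 1.26 − 0.76 = 0.5.
Reliability = 0.5 / 1.24 = 0.4032.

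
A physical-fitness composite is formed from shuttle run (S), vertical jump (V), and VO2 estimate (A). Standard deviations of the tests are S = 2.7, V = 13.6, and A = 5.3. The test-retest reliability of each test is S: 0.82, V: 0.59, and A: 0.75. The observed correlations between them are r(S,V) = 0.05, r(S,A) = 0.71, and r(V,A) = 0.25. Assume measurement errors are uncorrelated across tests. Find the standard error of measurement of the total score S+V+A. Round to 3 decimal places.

9.174

Var(total) = 220.34 + 60.0322 = 280.372.
True-score variance = 136.172 + 60.0322 = 196.204, so reliability = 0.6998.
Error variance = 280.372 − 196.204 = 84.1683; SEM = √84.1683 = 9.174.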